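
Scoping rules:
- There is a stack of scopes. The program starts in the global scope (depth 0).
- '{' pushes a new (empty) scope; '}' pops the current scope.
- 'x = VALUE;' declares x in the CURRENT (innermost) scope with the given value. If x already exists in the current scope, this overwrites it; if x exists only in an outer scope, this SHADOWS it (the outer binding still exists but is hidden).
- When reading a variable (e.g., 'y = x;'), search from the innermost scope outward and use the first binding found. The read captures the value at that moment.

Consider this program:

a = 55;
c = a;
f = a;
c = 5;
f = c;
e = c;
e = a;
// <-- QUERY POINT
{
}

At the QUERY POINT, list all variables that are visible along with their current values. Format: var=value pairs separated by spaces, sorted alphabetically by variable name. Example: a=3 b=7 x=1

Step 1: declare a=55 at depth 0
Step 2: declare c=(read a)=55 at depth 0
Step 3: declare f=(read a)=55 at depth 0
Step 4: declare c=5 at depth 0
Step 5: declare f=(read c)=5 at depth 0
Step 6: declare e=(read c)=5 at depth 0
Step 7: declare e=(read a)=55 at depth 0
Visible at query point: a=55 c=5 e=55 f=5

Answer: a=55 c=5 e=55 f=5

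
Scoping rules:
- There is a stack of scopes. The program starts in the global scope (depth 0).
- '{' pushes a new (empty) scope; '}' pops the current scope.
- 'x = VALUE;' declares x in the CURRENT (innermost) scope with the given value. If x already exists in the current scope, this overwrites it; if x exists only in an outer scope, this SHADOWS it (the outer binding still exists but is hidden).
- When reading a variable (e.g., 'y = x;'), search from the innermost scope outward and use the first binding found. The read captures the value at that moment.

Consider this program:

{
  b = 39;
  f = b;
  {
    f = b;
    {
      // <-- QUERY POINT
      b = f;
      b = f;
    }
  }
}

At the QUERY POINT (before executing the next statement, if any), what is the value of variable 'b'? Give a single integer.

Step 1: enter scope (depth=1)
Step 2: declare b=39 at depth 1
Step 3: declare f=(read b)=39 at depth 1
Step 4: enter scope (depth=2)
Step 5: declare f=(read b)=39 at depth 2
Step 6: enter scope (depth=3)
Visible at query point: b=39 f=39

Answer: 39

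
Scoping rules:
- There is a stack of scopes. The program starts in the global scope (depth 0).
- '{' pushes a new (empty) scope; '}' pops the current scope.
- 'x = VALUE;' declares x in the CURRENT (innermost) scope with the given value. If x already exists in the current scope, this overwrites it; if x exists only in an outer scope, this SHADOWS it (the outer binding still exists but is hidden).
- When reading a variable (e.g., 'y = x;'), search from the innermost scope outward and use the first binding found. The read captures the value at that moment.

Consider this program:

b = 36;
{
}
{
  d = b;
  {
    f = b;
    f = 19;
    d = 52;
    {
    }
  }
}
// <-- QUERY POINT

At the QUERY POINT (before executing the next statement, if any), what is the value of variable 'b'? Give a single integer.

Step 1: declare b=36 at depth 0
Step 2: enter scope (depth=1)
Step 3: exit scope (depth=0)
Step 4: enter scope (depth=1)
Step 5: declare d=(read b)=36 at depth 1
Step 6: enter scope (depth=2)
Step 7: declare f=(read b)=36 at depth 2
Step 8: declare f=19 at depth 2
Step 9: declare d=52 at depth 2
Step 10: enter scope (depth=3)
Step 11: exit scope (depth=2)
Step 12: exit scope (depth=1)
Step 13: exit scope (depth=0)
Visible at query point: b=36

Answer: 36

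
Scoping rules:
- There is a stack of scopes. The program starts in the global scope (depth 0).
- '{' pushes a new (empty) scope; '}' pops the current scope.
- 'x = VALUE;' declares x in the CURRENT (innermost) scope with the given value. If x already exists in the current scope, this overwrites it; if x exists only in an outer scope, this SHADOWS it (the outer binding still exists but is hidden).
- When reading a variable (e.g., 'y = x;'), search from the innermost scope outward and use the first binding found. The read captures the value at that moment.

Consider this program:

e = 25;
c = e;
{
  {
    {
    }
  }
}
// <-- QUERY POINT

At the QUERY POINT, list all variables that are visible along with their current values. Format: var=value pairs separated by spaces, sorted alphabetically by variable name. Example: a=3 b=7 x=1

Answer: c=25 e=25

Derivation:
Step 1: declare e=25 at depth 0
Step 2: declare c=(read e)=25 at depth 0
Step 3: enter scope (depth=1)
Step 4: enter scope (depth=2)
Step 5: enter scope (depth=3)
Step 6: exit scope (depth=2)
Step 7: exit scope (depth=1)
Step 8: exit scope (depth=0)
Visible at query point: c=25 e=25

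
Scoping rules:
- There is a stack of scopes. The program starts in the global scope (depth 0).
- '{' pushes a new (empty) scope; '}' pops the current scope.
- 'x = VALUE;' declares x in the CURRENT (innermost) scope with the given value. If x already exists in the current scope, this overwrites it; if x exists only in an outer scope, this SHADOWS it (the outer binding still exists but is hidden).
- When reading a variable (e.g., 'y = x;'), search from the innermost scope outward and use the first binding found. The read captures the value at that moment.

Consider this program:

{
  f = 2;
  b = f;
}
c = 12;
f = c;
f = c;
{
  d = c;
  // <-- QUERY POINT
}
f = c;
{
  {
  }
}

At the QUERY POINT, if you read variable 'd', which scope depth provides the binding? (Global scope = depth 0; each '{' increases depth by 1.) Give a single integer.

Step 1: enter scope (depth=1)
Step 2: declare f=2 at depth 1
Step 3: declare b=(read f)=2 at depth 1
Step 4: exit scope (depth=0)
Step 5: declare c=12 at depth 0
Step 6: declare f=(read c)=12 at depth 0
Step 7: declare f=(read c)=12 at depth 0
Step 8: enter scope (depth=1)
Step 9: declare d=(read c)=12 at depth 1
Visible at query point: c=12 d=12 f=12

Answer: 1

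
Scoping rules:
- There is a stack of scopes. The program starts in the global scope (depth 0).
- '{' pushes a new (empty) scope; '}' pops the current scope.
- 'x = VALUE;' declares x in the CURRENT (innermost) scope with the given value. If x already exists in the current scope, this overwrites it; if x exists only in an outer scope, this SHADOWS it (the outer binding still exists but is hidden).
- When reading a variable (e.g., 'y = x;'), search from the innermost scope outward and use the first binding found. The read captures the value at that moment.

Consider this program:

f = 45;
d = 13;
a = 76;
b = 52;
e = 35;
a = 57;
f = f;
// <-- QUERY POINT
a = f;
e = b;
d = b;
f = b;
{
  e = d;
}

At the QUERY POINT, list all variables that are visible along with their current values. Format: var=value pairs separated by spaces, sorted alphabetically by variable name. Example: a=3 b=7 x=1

Step 1: declare f=45 at depth 0
Step 2: declare d=13 at depth 0
Step 3: declare a=76 at depth 0
Step 4: declare b=52 at depth 0
Step 5: declare e=35 at depth 0
Step 6: declare a=57 at depth 0
Step 7: declare f=(read f)=45 at depth 0
Visible at query point: a=57 b=52 d=13 e=35 f=45

Answer: a=57 b=52 d=13 e=35 f=45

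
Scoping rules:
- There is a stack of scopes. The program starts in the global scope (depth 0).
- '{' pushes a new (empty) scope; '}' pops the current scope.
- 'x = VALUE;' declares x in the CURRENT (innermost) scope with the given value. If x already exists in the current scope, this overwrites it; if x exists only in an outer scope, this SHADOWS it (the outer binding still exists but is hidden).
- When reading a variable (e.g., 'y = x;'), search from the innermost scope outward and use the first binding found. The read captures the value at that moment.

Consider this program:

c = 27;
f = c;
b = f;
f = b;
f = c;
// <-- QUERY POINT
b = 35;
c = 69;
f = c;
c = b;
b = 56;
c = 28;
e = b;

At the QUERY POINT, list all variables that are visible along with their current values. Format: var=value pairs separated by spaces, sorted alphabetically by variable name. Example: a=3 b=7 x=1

Answer: b=27 c=27 f=27

Derivation:
Step 1: declare c=27 at depth 0
Step 2: declare f=(read c)=27 at depth 0
Step 3: declare b=(read f)=27 at depth 0
Step 4: declare f=(read b)=27 at depth 0
Step 5: declare f=(read c)=27 at depth 0
Visible at query point: b=27 c=27 f=27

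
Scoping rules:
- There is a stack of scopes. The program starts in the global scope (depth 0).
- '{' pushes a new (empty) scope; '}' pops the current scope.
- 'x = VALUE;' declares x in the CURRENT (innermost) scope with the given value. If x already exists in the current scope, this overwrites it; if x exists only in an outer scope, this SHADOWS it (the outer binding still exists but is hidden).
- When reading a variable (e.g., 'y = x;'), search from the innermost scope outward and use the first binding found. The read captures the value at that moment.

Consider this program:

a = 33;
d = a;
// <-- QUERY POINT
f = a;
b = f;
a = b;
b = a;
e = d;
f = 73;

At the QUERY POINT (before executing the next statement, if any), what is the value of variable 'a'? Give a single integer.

Step 1: declare a=33 at depth 0
Step 2: declare d=(read a)=33 at depth 0
Visible at query point: a=33 d=33

Answer: 33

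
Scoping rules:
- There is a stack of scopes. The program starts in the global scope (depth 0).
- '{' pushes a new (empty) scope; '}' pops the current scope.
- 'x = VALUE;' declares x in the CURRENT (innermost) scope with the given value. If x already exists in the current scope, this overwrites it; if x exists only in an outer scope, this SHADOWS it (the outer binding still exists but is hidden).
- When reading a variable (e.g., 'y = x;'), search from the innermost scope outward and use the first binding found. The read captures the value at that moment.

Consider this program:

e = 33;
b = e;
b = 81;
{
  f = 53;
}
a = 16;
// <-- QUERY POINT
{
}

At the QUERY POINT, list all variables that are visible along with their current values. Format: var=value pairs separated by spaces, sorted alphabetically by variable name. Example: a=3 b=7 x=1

Answer: a=16 b=81 e=33

Derivation:
Step 1: declare e=33 at depth 0
Step 2: declare b=(read e)=33 at depth 0
Step 3: declare b=81 at depth 0
Step 4: enter scope (depth=1)
Step 5: declare f=53 at depth 1
Step 6: exit scope (depth=0)
Step 7: declare a=16 at depth 0
Visible at query point: a=16 b=81 e=33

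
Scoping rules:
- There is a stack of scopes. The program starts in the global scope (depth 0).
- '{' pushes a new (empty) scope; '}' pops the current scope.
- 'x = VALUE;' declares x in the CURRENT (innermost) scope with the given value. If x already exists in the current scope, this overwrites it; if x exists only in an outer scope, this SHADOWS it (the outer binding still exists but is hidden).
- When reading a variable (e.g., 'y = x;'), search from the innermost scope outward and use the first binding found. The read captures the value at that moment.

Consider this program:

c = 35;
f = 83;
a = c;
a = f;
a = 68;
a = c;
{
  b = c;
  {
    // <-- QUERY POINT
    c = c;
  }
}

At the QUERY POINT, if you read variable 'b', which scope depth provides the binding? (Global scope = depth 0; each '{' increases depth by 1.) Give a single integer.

Answer: 1

Derivation:
Step 1: declare c=35 at depth 0
Step 2: declare f=83 at depth 0
Step 3: declare a=(read c)=35 at depth 0
Step 4: declare a=(read f)=83 at depth 0
Step 5: declare a=68 at depth 0
Step 6: declare a=(read c)=35 at depth 0
Step 7: enter scope (depth=1)
Step 8: declare b=(read c)=35 at depth 1
Step 9: enter scope (depth=2)
Visible at query point: a=35 b=35 c=35 f=83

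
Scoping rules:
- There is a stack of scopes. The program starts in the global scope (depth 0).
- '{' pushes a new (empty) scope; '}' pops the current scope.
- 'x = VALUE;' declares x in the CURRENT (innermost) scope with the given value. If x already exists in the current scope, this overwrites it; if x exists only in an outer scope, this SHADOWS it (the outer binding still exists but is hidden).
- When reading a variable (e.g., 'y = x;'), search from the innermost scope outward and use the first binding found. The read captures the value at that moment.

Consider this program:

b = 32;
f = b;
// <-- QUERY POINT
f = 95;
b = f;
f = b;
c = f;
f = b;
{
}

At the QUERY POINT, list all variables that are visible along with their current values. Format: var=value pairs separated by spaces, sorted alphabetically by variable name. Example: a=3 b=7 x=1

Answer: b=32 f=32

Derivation:
Step 1: declare b=32 at depth 0
Step 2: declare f=(read b)=32 at depth 0
Visible at query point: b=32 f=32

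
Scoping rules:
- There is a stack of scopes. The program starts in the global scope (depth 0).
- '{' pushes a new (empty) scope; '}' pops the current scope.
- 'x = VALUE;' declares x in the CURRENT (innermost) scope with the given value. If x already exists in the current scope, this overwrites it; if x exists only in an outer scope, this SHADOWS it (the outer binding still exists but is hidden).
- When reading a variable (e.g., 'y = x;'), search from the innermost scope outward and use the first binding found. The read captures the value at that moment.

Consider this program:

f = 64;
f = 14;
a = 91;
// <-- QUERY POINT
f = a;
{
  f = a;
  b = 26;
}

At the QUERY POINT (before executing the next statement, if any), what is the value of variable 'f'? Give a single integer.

Step 1: declare f=64 at depth 0
Step 2: declare f=14 at depth 0
Step 3: declare a=91 at depth 0
Visible at query point: a=91 f=14

Answer: 14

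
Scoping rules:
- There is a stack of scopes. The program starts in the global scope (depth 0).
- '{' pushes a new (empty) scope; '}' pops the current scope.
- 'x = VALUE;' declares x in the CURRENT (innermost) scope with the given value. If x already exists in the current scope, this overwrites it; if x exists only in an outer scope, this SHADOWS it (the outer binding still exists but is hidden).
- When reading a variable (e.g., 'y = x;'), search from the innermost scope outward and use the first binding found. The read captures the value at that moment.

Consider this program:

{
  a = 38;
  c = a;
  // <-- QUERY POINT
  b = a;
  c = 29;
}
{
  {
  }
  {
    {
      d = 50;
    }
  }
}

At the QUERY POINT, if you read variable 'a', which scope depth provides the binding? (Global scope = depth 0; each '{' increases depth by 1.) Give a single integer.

Step 1: enter scope (depth=1)
Step 2: declare a=38 at depth 1
Step 3: declare c=(read a)=38 at depth 1
Visible at query point: a=38 c=38

Answer: 1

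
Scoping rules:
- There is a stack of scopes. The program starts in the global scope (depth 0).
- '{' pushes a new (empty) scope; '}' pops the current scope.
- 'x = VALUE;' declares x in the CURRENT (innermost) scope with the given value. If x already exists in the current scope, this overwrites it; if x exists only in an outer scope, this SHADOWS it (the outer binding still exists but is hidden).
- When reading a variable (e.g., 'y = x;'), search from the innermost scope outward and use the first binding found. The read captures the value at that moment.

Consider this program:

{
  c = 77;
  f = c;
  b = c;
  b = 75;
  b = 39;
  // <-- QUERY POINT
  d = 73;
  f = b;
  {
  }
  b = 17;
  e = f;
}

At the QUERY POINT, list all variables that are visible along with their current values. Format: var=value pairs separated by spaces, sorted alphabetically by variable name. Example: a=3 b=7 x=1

Answer: b=39 c=77 f=77

Derivation:
Step 1: enter scope (depth=1)
Step 2: declare c=77 at depth 1
Step 3: declare f=(read c)=77 at depth 1
Step 4: declare b=(read c)=77 at depth 1
Step 5: declare b=75 at depth 1
Step 6: declare b=39 at depth 1
Visible at query point: b=39 c=77 f=77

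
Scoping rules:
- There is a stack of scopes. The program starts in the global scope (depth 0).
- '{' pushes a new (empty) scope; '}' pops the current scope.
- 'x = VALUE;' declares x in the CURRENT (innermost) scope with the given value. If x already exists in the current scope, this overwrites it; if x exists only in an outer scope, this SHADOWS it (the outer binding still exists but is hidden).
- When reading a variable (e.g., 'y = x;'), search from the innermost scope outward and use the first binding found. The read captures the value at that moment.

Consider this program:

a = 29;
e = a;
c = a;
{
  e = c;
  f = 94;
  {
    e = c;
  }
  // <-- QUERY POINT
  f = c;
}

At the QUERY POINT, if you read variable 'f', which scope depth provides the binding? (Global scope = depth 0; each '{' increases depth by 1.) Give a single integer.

Answer: 1

Derivation:
Step 1: declare a=29 at depth 0
Step 2: declare e=(read a)=29 at depth 0
Step 3: declare c=(read a)=29 at depth 0
Step 4: enter scope (depth=1)
Step 5: declare e=(read c)=29 at depth 1
Step 6: declare f=94 at depth 1
Step 7: enter scope (depth=2)
Step 8: declare e=(read c)=29 at depth 2
Step 9: exit scope (depth=1)
Visible at query point: a=29 c=29 e=29 f=94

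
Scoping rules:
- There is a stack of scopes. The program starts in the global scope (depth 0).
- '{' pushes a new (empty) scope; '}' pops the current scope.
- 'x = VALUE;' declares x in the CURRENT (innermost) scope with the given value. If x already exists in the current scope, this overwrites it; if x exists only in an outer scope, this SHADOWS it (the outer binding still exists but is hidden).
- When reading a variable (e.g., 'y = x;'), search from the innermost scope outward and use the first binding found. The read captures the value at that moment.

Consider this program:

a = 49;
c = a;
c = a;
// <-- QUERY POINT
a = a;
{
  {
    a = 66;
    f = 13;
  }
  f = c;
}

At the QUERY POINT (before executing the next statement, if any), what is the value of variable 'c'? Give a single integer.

Step 1: declare a=49 at depth 0
Step 2: declare c=(read a)=49 at depth 0
Step 3: declare c=(read a)=49 at depth 0
Visible at query point: a=49 c=49

Answer: 49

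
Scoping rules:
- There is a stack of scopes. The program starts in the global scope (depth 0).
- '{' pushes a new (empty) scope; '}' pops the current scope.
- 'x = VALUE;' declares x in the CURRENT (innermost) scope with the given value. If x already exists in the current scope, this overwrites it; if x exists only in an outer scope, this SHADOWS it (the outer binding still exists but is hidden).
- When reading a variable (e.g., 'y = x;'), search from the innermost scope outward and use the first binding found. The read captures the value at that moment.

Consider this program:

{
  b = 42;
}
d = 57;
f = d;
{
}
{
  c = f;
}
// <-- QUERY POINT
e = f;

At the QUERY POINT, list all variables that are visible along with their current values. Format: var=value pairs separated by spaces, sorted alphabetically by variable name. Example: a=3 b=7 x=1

Answer: d=57 f=57

Derivation:
Step 1: enter scope (depth=1)
Step 2: declare b=42 at depth 1
Step 3: exit scope (depth=0)
Step 4: declare d=57 at depth 0
Step 5: declare f=(read d)=57 at depth 0
Step 6: enter scope (depth=1)
Step 7: exit scope (depth=0)
Step 8: enter scope (depth=1)
Step 9: declare c=(read f)=57 at depth 1
Step 10: exit scope (depth=0)
Visible at query point: d=57 f=57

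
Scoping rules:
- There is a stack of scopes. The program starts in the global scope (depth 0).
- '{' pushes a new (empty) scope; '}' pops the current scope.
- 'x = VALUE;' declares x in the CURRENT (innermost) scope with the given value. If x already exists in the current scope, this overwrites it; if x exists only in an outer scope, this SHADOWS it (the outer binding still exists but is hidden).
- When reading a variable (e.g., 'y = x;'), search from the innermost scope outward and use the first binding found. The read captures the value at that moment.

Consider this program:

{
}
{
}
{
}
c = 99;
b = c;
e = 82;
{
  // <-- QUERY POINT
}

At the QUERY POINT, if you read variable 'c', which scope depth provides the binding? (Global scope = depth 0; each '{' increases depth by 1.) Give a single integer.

Answer: 0

Derivation:
Step 1: enter scope (depth=1)
Step 2: exit scope (depth=0)
Step 3: enter scope (depth=1)
Step 4: exit scope (depth=0)
Step 5: enter scope (depth=1)
Step 6: exit scope (depth=0)
Step 7: declare c=99 at depth 0
Step 8: declare b=(read c)=99 at depth 0
Step 9: declare e=82 at depth 0
Step 10: enter scope (depth=1)
Visible at query point: b=99 c=99 e=82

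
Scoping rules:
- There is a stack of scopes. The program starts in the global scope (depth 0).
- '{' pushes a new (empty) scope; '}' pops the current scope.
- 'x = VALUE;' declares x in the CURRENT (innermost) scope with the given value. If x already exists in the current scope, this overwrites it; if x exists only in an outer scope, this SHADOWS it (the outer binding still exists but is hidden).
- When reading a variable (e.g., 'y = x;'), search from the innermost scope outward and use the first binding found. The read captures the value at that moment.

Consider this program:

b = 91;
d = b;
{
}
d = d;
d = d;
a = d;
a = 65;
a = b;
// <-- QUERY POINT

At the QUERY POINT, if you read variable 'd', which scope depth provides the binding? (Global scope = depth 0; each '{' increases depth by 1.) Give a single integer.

Step 1: declare b=91 at depth 0
Step 2: declare d=(read b)=91 at depth 0
Step 3: enter scope (depth=1)
Step 4: exit scope (depth=0)
Step 5: declare d=(read d)=91 at depth 0
Step 6: declare d=(read d)=91 at depth 0
Step 7: declare a=(read d)=91 at depth 0
Step 8: declare a=65 at depth 0
Step 9: declare a=(read b)=91 at depth 0
Visible at query point: a=91 b=91 d=91

Answer: 0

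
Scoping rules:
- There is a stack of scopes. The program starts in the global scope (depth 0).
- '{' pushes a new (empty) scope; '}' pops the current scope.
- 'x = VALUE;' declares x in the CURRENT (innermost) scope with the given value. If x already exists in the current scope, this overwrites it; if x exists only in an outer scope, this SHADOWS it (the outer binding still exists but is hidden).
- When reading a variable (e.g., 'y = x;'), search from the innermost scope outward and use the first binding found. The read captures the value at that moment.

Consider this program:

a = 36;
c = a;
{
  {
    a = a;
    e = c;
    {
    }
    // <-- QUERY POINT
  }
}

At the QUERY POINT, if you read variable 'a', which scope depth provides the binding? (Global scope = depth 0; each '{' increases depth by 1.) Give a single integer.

Answer: 2

Derivation:
Step 1: declare a=36 at depth 0
Step 2: declare c=(read a)=36 at depth 0
Step 3: enter scope (depth=1)
Step 4: enter scope (depth=2)
Step 5: declare a=(read a)=36 at depth 2
Step 6: declare e=(read c)=36 at depth 2
Step 7: enter scope (depth=3)
Step 8: exit scope (depth=2)
Visible at query point: a=36 c=36 e=36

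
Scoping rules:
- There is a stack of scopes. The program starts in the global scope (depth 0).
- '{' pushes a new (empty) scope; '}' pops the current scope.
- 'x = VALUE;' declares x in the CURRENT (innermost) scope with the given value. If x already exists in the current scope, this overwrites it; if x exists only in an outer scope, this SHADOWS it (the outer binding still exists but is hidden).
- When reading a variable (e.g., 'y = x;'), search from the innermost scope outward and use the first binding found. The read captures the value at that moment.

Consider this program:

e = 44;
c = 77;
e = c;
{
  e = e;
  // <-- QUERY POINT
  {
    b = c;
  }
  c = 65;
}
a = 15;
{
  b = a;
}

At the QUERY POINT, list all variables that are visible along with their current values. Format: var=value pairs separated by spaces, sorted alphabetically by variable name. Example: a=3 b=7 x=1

Step 1: declare e=44 at depth 0
Step 2: declare c=77 at depth 0
Step 3: declare e=(read c)=77 at depth 0
Step 4: enter scope (depth=1)
Step 5: declare e=(read e)=77 at depth 1
Visible at query point: c=77 e=77

Answer: c=77 e=77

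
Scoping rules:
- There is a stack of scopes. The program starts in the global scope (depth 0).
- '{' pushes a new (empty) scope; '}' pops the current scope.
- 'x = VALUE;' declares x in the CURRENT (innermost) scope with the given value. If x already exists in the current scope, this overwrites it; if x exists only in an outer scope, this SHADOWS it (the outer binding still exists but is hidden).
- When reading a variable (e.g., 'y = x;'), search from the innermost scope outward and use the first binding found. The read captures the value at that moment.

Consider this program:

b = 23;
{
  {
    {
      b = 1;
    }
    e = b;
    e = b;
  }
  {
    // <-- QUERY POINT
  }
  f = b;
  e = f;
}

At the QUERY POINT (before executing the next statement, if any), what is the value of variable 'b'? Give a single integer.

Step 1: declare b=23 at depth 0
Step 2: enter scope (depth=1)
Step 3: enter scope (depth=2)
Step 4: enter scope (depth=3)
Step 5: declare b=1 at depth 3
Step 6: exit scope (depth=2)
Step 7: declare e=(read b)=23 at depth 2
Step 8: declare e=(read b)=23 at depth 2
Step 9: exit scope (depth=1)
Step 10: enter scope (depth=2)
Visible at query point: b=23

Answer: 23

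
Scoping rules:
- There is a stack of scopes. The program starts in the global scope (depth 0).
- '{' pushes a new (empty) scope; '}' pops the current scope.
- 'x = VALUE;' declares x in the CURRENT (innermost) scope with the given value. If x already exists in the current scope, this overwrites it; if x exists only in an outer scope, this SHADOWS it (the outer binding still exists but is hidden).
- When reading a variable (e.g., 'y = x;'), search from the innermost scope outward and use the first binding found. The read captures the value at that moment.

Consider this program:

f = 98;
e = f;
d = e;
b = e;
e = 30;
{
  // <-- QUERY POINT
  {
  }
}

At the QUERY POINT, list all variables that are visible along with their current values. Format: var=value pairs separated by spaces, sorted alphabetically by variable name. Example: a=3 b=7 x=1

Answer: b=98 d=98 e=30 f=98

Derivation:
Step 1: declare f=98 at depth 0
Step 2: declare e=(read f)=98 at depth 0
Step 3: declare d=(read e)=98 at depth 0
Step 4: declare b=(read e)=98 at depth 0
Step 5: declare e=30 at depth 0
Step 6: enter scope (depth=1)
Visible at query point: b=98 d=98 e=30 f=98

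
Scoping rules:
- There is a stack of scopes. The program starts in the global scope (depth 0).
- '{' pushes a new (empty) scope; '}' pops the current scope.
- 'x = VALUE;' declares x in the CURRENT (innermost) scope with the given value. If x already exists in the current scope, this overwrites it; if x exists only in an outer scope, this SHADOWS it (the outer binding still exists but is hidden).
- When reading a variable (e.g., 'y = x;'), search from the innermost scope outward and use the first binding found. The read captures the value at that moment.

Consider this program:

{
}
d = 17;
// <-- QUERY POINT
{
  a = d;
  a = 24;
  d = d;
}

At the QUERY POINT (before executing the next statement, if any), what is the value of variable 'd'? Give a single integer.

Step 1: enter scope (depth=1)
Step 2: exit scope (depth=0)
Step 3: declare d=17 at depth 0
Visible at query point: d=17

Answer: 17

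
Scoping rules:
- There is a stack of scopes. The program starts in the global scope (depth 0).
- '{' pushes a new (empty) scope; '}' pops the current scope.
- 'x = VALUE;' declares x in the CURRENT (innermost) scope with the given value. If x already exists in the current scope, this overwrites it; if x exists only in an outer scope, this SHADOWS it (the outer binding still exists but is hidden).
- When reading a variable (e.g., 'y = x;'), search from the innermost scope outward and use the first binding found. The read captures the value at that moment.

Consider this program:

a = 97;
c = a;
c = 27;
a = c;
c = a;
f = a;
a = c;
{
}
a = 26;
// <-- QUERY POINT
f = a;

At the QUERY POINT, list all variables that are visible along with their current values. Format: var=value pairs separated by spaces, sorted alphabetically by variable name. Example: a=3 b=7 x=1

Step 1: declare a=97 at depth 0
Step 2: declare c=(read a)=97 at depth 0
Step 3: declare c=27 at depth 0
Step 4: declare a=(read c)=27 at depth 0
Step 5: declare c=(read a)=27 at depth 0
Step 6: declare f=(read a)=27 at depth 0
Step 7: declare a=(read c)=27 at depth 0
Step 8: enter scope (depth=1)
Step 9: exit scope (depth=0)
Step 10: declare a=26 at depth 0
Visible at query point: a=26 c=27 f=27

Answer: a=26 c=27 f=27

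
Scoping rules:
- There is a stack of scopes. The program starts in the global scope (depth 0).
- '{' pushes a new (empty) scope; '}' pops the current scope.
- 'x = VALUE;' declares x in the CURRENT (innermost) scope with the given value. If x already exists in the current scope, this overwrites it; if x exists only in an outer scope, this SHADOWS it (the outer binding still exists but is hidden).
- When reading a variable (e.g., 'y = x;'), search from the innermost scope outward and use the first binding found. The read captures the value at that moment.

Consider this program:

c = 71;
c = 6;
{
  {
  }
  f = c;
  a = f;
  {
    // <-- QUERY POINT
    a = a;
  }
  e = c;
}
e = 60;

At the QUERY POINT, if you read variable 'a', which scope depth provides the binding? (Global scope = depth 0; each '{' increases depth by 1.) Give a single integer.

Answer: 1

Derivation:
Step 1: declare c=71 at depth 0
Step 2: declare c=6 at depth 0
Step 3: enter scope (depth=1)
Step 4: enter scope (depth=2)
Step 5: exit scope (depth=1)
Step 6: declare f=(read c)=6 at depth 1
Step 7: declare a=(read f)=6 at depth 1
Step 8: enter scope (depth=2)
Visible at query point: a=6 c=6 f=6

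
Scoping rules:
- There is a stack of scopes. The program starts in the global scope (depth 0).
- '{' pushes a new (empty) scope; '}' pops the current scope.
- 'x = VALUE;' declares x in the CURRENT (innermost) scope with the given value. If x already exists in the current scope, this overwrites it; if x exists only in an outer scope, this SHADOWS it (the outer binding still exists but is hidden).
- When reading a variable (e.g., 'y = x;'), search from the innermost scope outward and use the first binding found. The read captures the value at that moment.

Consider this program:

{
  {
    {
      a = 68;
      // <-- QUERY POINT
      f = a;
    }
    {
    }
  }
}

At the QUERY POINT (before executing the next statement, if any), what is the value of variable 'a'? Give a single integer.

Step 1: enter scope (depth=1)
Step 2: enter scope (depth=2)
Step 3: enter scope (depth=3)
Step 4: declare a=68 at depth 3
Visible at query point: a=68

Answer: 68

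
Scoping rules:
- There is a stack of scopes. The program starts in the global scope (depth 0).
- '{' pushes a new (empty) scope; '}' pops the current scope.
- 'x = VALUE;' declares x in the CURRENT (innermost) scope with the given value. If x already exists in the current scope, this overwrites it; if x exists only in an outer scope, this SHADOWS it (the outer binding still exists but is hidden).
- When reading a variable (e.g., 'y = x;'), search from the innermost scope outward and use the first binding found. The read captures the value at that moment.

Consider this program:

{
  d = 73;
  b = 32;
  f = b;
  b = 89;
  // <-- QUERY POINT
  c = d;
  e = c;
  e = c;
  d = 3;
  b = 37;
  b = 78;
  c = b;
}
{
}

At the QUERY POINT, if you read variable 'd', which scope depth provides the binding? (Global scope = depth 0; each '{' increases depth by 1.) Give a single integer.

Step 1: enter scope (depth=1)
Step 2: declare d=73 at depth 1
Step 3: declare b=32 at depth 1
Step 4: declare f=(read b)=32 at depth 1
Step 5: declare b=89 at depth 1
Visible at query point: b=89 d=73 f=32

Answer: 1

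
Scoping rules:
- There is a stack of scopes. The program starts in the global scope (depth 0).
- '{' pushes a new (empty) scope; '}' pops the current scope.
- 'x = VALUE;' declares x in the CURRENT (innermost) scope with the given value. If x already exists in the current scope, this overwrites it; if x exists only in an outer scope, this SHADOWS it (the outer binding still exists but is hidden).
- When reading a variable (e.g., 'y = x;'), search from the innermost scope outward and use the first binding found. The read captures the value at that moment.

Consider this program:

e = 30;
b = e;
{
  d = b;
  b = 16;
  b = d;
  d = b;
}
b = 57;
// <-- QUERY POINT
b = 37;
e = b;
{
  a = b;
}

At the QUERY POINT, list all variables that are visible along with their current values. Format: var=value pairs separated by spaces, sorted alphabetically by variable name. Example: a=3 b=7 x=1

Step 1: declare e=30 at depth 0
Step 2: declare b=(read e)=30 at depth 0
Step 3: enter scope (depth=1)
Step 4: declare d=(read b)=30 at depth 1
Step 5: declare b=16 at depth 1
Step 6: declare b=(read d)=30 at depth 1
Step 7: declare d=(read b)=30 at depth 1
Step 8: exit scope (depth=0)
Step 9: declare b=57 at depth 0
Visible at query point: b=57 e=30

Answer: b=57 e=30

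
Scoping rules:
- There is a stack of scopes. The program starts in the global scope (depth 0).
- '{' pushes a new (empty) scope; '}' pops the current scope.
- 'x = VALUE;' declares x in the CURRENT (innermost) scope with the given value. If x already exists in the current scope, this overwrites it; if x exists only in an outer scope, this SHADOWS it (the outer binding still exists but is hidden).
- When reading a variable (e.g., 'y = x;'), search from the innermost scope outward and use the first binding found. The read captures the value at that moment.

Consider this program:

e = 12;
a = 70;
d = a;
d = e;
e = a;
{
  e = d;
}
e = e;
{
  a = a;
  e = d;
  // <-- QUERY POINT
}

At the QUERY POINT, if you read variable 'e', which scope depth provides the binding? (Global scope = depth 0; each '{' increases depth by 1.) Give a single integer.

Answer: 1

Derivation:
Step 1: declare e=12 at depth 0
Step 2: declare a=70 at depth 0
Step 3: declare d=(read a)=70 at depth 0
Step 4: declare d=(read e)=12 at depth 0
Step 5: declare e=(read a)=70 at depth 0
Step 6: enter scope (depth=1)
Step 7: declare e=(read d)=12 at depth 1
Step 8: exit scope (depth=0)
Step 9: declare e=(read e)=70 at depth 0
Step 10: enter scope (depth=1)
Step 11: declare a=(read a)=70 at depth 1
Step 12: declare e=(read d)=12 at depth 1
Visible at query point: a=70 d=12 e=12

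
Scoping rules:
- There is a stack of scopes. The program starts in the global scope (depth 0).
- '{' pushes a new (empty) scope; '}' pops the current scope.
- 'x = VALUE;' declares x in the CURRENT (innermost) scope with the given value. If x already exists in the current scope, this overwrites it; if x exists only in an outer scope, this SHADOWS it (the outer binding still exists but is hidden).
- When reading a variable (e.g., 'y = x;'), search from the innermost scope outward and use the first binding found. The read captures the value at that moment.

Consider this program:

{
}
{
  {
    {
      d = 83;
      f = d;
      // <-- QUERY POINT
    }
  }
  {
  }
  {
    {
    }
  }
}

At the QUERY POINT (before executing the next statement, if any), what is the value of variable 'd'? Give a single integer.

Answer: 83

Derivation:
Step 1: enter scope (depth=1)
Step 2: exit scope (depth=0)
Step 3: enter scope (depth=1)
Step 4: enter scope (depth=2)
Step 5: enter scope (depth=3)
Step 6: declare d=83 at depth 3
Step 7: declare f=(read d)=83 at depth 3
Visible at query point: d=83 f=83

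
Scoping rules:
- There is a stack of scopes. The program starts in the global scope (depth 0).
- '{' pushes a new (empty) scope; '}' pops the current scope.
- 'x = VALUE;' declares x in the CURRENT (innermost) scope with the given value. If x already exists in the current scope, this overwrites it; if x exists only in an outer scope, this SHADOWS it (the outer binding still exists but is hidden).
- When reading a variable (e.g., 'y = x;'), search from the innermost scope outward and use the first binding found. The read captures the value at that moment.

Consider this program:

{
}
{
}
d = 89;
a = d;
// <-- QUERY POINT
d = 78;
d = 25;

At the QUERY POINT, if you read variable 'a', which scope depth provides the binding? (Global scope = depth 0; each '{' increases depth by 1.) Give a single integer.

Step 1: enter scope (depth=1)
Step 2: exit scope (depth=0)
Step 3: enter scope (depth=1)
Step 4: exit scope (depth=0)
Step 5: declare d=89 at depth 0
Step 6: declare a=(read d)=89 at depth 0
Visible at query point: a=89 d=89

Answer: 0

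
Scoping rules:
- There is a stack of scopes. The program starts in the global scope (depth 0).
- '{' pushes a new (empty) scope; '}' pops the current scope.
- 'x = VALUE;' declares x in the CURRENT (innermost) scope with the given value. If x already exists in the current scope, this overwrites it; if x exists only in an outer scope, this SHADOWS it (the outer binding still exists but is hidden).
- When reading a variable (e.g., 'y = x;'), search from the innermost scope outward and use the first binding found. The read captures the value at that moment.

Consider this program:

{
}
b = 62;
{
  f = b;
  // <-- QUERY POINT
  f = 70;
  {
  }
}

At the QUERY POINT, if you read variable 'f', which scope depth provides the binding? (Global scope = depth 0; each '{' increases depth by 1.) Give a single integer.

Step 1: enter scope (depth=1)
Step 2: exit scope (depth=0)
Step 3: declare b=62 at depth 0
Step 4: enter scope (depth=1)
Step 5: declare f=(read b)=62 at depth 1
Visible at query point: b=62 f=62

Answer: 1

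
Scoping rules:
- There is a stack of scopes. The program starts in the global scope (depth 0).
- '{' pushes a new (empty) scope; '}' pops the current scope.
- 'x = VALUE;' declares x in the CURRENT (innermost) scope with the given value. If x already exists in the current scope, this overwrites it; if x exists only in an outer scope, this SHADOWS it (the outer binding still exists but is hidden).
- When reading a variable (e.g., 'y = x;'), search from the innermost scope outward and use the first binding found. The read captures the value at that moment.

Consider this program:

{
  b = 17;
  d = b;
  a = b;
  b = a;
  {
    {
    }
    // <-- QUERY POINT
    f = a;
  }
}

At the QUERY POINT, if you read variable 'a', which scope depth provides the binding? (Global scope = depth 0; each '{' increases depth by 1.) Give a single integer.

Step 1: enter scope (depth=1)
Step 2: declare b=17 at depth 1
Step 3: declare d=(read b)=17 at depth 1
Step 4: declare a=(read b)=17 at depth 1
Step 5: declare b=(read a)=17 at depth 1
Step 6: enter scope (depth=2)
Step 7: enter scope (depth=3)
Step 8: exit scope (depth=2)
Visible at query point: a=17 b=17 d=17

Answer: 1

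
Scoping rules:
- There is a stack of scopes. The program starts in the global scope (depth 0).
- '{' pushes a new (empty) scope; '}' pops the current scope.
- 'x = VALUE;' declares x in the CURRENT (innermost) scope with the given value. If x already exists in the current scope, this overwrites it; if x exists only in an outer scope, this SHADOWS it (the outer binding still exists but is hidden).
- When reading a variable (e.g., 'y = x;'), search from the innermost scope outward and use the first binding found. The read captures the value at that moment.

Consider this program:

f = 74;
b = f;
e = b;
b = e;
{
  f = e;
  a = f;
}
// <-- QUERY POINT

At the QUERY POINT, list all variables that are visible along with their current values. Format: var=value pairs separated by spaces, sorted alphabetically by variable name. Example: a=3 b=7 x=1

Answer: b=74 e=74 f=74

Derivation:
Step 1: declare f=74 at depth 0
Step 2: declare b=(read f)=74 at depth 0
Step 3: declare e=(read b)=74 at depth 0
Step 4: declare b=(read e)=74 at depth 0
Step 5: enter scope (depth=1)
Step 6: declare f=(read e)=74 at depth 1
Step 7: declare a=(read f)=74 at depth 1
Step 8: exit scope (depth=0)
Visible at query point: b=74 e=74 f=74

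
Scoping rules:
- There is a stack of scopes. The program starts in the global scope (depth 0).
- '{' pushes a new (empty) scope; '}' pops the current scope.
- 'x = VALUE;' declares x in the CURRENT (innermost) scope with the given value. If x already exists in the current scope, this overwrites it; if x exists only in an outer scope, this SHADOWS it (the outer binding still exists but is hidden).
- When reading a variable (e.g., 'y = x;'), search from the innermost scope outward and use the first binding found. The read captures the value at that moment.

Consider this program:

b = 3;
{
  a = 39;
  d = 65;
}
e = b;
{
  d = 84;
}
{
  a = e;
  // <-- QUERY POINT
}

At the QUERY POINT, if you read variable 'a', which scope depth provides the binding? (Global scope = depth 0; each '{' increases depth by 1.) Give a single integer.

Answer: 1

Derivation:
Step 1: declare b=3 at depth 0
Step 2: enter scope (depth=1)
Step 3: declare a=39 at depth 1
Step 4: declare d=65 at depth 1
Step 5: exit scope (depth=0)
Step 6: declare e=(read b)=3 at depth 0
Step 7: enter scope (depth=1)
Step 8: declare d=84 at depth 1
Step 9: exit scope (depth=0)
Step 10: enter scope (depth=1)
Step 11: declare a=(read e)=3 at depth 1
Visible at query point: a=3 b=3 e=3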